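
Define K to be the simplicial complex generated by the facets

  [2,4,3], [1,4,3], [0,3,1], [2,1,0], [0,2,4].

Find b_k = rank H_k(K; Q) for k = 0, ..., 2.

b_0 = 1, b_1 = 1, b_2 = 0.

Order the vertices as 0 < 1 < 2 < 3 < 4. Listing each simplex with vertices in this order, K has dimension 2 with simplices:

  0-simplices (5): [0], [1], [2], [3], [4]
  1-simplices (10): [0,1], [0,2], [0,3], [0,4], [1,2], [1,3], [1,4], [2,3], [2,4], [3,4]
  2-simplices (5): [0,1,2], [0,1,3], [0,2,4], [1,3,4], [2,3,4]

giving chain groups C_0 ≅ Z^5, C_1 ≅ Z^10, C_2 ≅ Z^5.

Boundary ∂_1: C_1 → C_0 sends each edge [p,q] (with p < q) to q − p. For instance
  ∂[2,3] = [3] − [2].
As a 5×10 matrix over Z this has rank 4, with invariant factors (1,1,1,1).

The boundary map ∂_2: C_2 → C_1 acts by ∂[p,q,r] = [q,r] − [p,r] + [p,q]. For instance
  ∂[0,1,2] = [1,2] − [0,2] + [0,1],
  ∂[0,1,3] = [1,3] − [0,3] + [0,1].
The resulting 10×5 matrix has rank 5, and its Smith normal form has invariant factors (1,1,1,1,1).

Reading off H_k = ker ∂_k / im ∂_{k+1}:

  H_0: rank C_0 − rank ∂_1 = 5 − 4 = 1, and the invariant factors of ∂_1 are all 1, so H_0 = Z.
  H_1: rank ker ∂_1 − rank ∂_2 = (10 − 4) − 5 = 1, and the invariant factors of ∂_2 are all 1, so H_1 = Z.
  H_2: rank ker ∂_2 − rank ∂_3 = (5 − 5) − 0 = 0, and there is no ∂_3, so H_2 = 0.

Hence the Betti numbers are b_0 = 1, b_1 = 1, b_2 = 0.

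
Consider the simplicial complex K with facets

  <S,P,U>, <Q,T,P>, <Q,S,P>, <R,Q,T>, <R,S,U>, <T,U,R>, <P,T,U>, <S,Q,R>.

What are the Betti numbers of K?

b_0 = 1, b_1 = 0, b_2 = 1.

Take the total order P < Q < R < S < T < U on the vertex set. Then K (dimension 2) consists of the simplices:

  0-simplices (6): P, Q, R, S, T, U
  1-simplices (12): PQ, PS, PT, PU, QR, QS, QT, RS, RT, RU, SU, TU
  2-simplices (8): PQS, PQT, PSU, PTU, QRS, QRT, RSU, RTU

so the chain groups are C_0 ≅ Z^6, C_1 ≅ Z^12, C_2 ≅ Z^8.

∂_1: C_1 → C_0 maps an edge to its endpoints' difference, ∂[p,q] = q − p.
The resulting 6×12 matrix has rank 5, and its Smith normal form has invariant factors (1,1,1,1,1).

∂_2: C_2 → C_1 acts by ∂[p,q,r] = [q,r] − [p,r] + [p,q]. For instance
  ∂RTU = TU − RU + RT,
  ∂PTU = TU − PU + PT.
As a 12×8 matrix over Z this has rank 7, with invariant factors (1,1,1,1,1,1,1).

Computing H_k = (kernel of ∂_k) / (image of ∂_{k+1}):

  H_0: rank C_0 − rank ∂_1 = 6 − 5 = 1, and the invariant factors of ∂_1 are all 1, so H_0 = Z.
  H_1: rank ker ∂_1 − rank ∂_2 = (12 − 5) − 7 = 0, and the invariant factors of ∂_2 are all 1, so H_1 = 0.
  H_2: rank ker ∂_2 − rank ∂_3 = (8 − 7) − 0 = 1, and there is no ∂_3, so H_2 = Z.

(K is a triangulation of the 2-sphere S^2.)

Hence the Betti numbers are b_0 = 1, b_1 = 0, b_2 = 1.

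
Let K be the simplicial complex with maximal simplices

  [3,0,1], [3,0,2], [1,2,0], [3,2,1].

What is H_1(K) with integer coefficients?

H_1 ≅ 0.

Order the vertices as 0 < 1 < 2 < 3. Listing each simplex with vertices in this order, K has dimension 2 with simplices:

  0-simplices (4): [0], [1], [2], [3]
  1-simplices (6): [0,1], [0,2], [0,3], [1,2], [1,3], [2,3]
  2-simplices (4): [0,1,2], [0,1,3], [0,2,3], [1,2,3]

Hence C_0 ≅ Z^4, C_1 ≅ Z^6, C_2 ≅ Z^4.

∂_1: C_1 → C_0 is given by ∂[p,q] = [q] − [p].
The resulting 4×6 matrix has rank 3, and its Smith normal form has invariant factors (1,1,1).

Boundary ∂_2: C_2 → C_1 maps a triangle to the signed sum of its edges. For instance
  ∂[0,1,3] = [1,3] − [0,3] + [0,1],
  ∂[0,1,2] = [1,2] − [0,2] + [0,1].
The 6×4 boundary matrix has rank 3 and Smith normal form diag(1,1,1).

Computing H_k = (kernel of ∂_k) / (image of ∂_{k+1}):

  H_1: rank ker ∂_1 − rank ∂_2 = (6 − 3) − 3 = 0, and the invariant factors of ∂_2 are all 1, so H_1 ≅ 0.

(K is a triangulation of the 2-sphere S^2.)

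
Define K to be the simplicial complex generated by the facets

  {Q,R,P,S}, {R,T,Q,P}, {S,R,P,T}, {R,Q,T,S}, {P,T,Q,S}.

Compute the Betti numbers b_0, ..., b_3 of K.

Fix the vertex order P < Q < R < S < T and write every simplex with vertices in increasing order. Then dim K = 3 and the simplices of K are:

  0-simplices (5): P, Q, R, S, T
  1-simplices (10): PQ, PR, PS, PT, QR, QS, QT, RS, RT, ST
  2-simplices (10): PQR, PQS, PQT, PRS, PRT, PST, QRS, QRT, QST, RST
  3-simplices (5): PQRS, PQRT, PQST, PRST, QRST

Hence C_0 ≅ Z^5, C_1 ≅ Z^10, C_2 ≅ Z^10, C_3 ≅ Z^5.

The boundary map ∂_1: C_1 → C_0 sends each edge [p,q] (with p < q) to q − p.
This gives a 5×10 integer matrix of rank 4; reducing to Smith normal form yields diagonal entries (1,1,1,1).

∂_2: C_2 → C_1 maps a triangle to the signed sum of its edges. For instance
  ∂PQS = QS − PS + PQ,
  ∂PQR = QR − PR + PQ.
The resulting 10×10 matrix has rank 6, and its Smith normal form has invariant factors (1,1,1,1,1,1).

Boundary ∂_3: C_3 → C_2 sends each 3-simplex σ to the alternating sum Σ_i (−1)^i (σ with its i-th vertex removed). For instance
  ∂PRST = RST − PST + PRT − PRS,
  ∂QRST = RST − QST + QRT − QRS.
The 10×5 boundary matrix has rank 4 and Smith normal form diag(1,1,1,1).

Now H_k = ker ∂_k / im ∂_{k+1}, so:

  H_0: rank C_0 − rank ∂_1 = 5 − 4 = 1, and the invariant factors of ∂_1 are all 1, so H_0 = Z.
  H_1: rank ker ∂_1 − rank ∂_2 = (10 − 4) − 6 = 0, and the invariant factors of ∂_2 are all 1, so H_1 = 0.
  H_2: rank ker ∂_2 − rank ∂_3 = (10 − 6) − 4 = 0, and the invariant factors of ∂_3 are all 1, so H_2 = 0.
  H_3: rank ker ∂_3 − rank ∂_4 = (5 − 4) − 0 = 1, and there is no ∂_4, so H_3 = Z.

Hence the Betti numbers are b_0 = 1, b_1 = 0, b_2 = 0, b_3 = 1.

b_0 = 1, b_1 = 0, b_2 = 0, b_3 = 1.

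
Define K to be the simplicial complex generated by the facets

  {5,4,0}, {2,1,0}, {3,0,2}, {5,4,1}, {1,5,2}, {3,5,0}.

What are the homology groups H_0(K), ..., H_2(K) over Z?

We work with the vertex ordering 0 < 1 < 2 < 3 < 4 < 5. The simplices of K, each written with vertices in increasing order, are:

  0-simplices (6): [0], [1], [2], [3], [4], [5]
  1-simplices (12): [0,1], [0,2], [0,3], [0,4], [0,5], [1,2], [1,4], [1,5], [2,3], [2,5], [3,5], [4,5]
  2-simplices (6): [0,1,2], [0,2,3], [0,3,5], [0,4,5], [1,2,5], [1,4,5]

so the chain groups are C_0 ≅ Z^6, C_1 ≅ Z^12, C_2 ≅ Z^6.

The boundary map ∂_1: C_1 → C_0 sends each edge [p,q] (with p < q) to q − p. For instance
  ∂[1,2] = [2] − [1].
This gives a 6×12 integer matrix of rank 5; reducing to Smith normal form yields diagonal entries (1,1,1,1,1).

Boundary ∂_2: C_2 → C_1 acts by ∂[p,q,r] = [q,r] − [p,r] + [p,q]. For instance
  ∂[0,4,5] = [4,5] − [0,5] + [0,4],
  ∂[1,4,5] = [4,5] − [1,5] + [1,4].
As a 12×6 matrix over Z this has rank 6, with invariant factors (1,1,1,1,1,1).

From H_k ≅ ker(∂_k) / im(∂_{k+1}) we obtain:

  H_0: rank C_0 − rank ∂_1 = 6 − 5 = 1, and the invariant factors of ∂_1 are all 1, so H_0 ≅ Z.
  H_1: rank ker ∂_1 − rank ∂_2 = (12 − 5) − 6 = 1, and the invariant factors of ∂_2 are all 1, so H_1 ≅ Z.
  H_2: rank ker ∂_2 − rank ∂_3 = (6 − 6) − 0 = 0, and there is no ∂_3, so H_2 ≅ 0.

As a check, the Euler characteristic is 6 − 12 + 6 = 0, which agrees with 1 − 1 + 0 = 0.
(K is a triangulation of the cylinder S^1 x I.)

H_0 ≅ Z,  H_1 ≅ Z,  H_2 = 0.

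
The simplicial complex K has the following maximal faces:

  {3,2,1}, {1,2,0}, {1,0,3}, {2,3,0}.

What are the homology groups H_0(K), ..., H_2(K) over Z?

H_0 ≅ Z,  H_1 = 0,  H_2 ≅ Z.

Fix the vertex order 0 < 1 < 2 < 3 and write every simplex with vertices in increasing order. Then dim K = 2 and the simplices of K are:

  0-simplices (4): [0], [1], [2], [3]
  1-simplices (6): [0,1], [0,2], [0,3], [1,2], [1,3], [2,3]
  2-simplices (4): [0,1,2], [0,1,3], [0,2,3], [1,2,3]

giving chain groups C_0 ≅ Z^4, C_1 ≅ Z^6, C_2 ≅ Z^4.

∂_1: C_1 → C_0 maps an edge to its endpoints' difference, ∂[p,q] = q − p. For instance
  ∂[1,2] = [2] − [1].
The 4×6 boundary matrix has rank 3 and Smith normal form diag(1,1,1).

∂_2: C_2 → C_1 acts by ∂[p,q,r] = [q,r] − [p,r] + [p,q]. For instance
  ∂[0,1,3] = [1,3] − [0,3] + [0,1],
  ∂[0,2,3] = [2,3] − [0,3] + [0,2].
This gives a 6×4 integer matrix of rank 3; reducing to Smith normal form yields diagonal entries (1,1,1).

Now H_k = ker ∂_k / im ∂_{k+1}, so:

  H_0: rank C_0 − rank ∂_1 = 4 − 3 = 1, and the invariant factors of ∂_1 are all 1, so H_0 ≅ Z.
  H_1: rank ker ∂_1 − rank ∂_2 = (6 − 3) − 3 = 0, and the invariant factors of ∂_2 are all 1, so H_1 ≅ 0.
  H_2: rank ker ∂_2 − rank ∂_3 = (4 − 3) − 0 = 1, and there is no ∂_3, so H_2 ≅ Z.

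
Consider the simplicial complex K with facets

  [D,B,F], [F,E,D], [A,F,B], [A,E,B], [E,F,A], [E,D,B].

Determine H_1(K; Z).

H_1 ≅ 0.

Take the total order A < B < D < E < F on the vertex set. Then K (dimension 2) consists of the simplices:

  0-simplices (5): A, B, D, E, F
  1-simplices (9): AB, AE, AF, BD, BE, BF, DE, DF, EF
  2-simplices (6): ABE, ABF, AEF, BDE, BDF, DEF

giving chain groups C_0 ≅ Z^5, C_1 ≅ Z^9, C_2 ≅ Z^6.

Boundary ∂_1: C_1 → C_0 sends each edge [p,q] (with p < q) to q − p. For instance
  ∂BF = F − B.
The resulting 5×9 matrix has rank 4, and its Smith normal form has invariant factors (1,1,1,1).

Boundary ∂_2: C_2 → C_1 sends each 2-simplex [p,q,r] to [q,r] − [p,r] + [p,q]. For instance
  ∂BDF = DF − BF + BD,
  ∂DEF = EF − DF + DE.
The 9×6 boundary matrix has rank 5 and Smith normal form diag(1,1,1,1,1).

Computing H_k = (kernel of ∂_k) / (image of ∂_{k+1}):

  H_1: rank ker ∂_1 − rank ∂_2 = (9 − 4) − 5 = 0, and the invariant factors of ∂_2 are all 1, so H_1 ≅ 0.

(K is a triangulation of the 2-sphere S^2.)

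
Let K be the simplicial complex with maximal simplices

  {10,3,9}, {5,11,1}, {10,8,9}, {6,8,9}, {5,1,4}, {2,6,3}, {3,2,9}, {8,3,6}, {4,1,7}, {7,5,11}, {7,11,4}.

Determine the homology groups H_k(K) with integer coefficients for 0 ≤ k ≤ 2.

H_0 = Z^2,  H_1 = Z^2,  H_2 = 0.

Take the total order 1 < 2 < 3 < 4 < 5 < 6 < 7 < 8 < 9 < 10 < 11 on the vertex set. Then K (dimension 2) consists of the simplices:

  0-simplices (11): [1], [2], [3], [4], [5], [6], [7], [8], [9], [10], [11]
  1-simplices (22): [1,4], [1,5], [1,7], [1,11], [2,3], [2,6], [2,9], [3,6], [3,8], [3,9], [3,10], [4,5], [4,7], [4,11], [5,7], [5,11], [6,8], [6,9], [7,11], [8,9], [8,10], [9,10]
  2-simplices (11): [1,4,5], [1,4,7], [1,5,11], [2,3,6], [2,3,9], [3,6,8], [3,9,10], [4,7,11], [5,7,11], [6,8,9], [8,9,10]

so the chain groups are C_0 ≅ Z^11, C_1 ≅ Z^22, C_2 ≅ Z^11.

∂_1: C_1 → C_0 sends each edge [p,q] (with p < q) to q − p.
This gives a 11×22 integer matrix of rank 9; reducing to Smith normal form yields diagonal entries (1,1,1,1,1,1,1,1,1).

∂_2: C_2 → C_1 sends each 2-simplex [p,q,r] to [q,r] − [p,r] + [p,q]. For instance
  ∂[1,4,5] = [4,5] − [1,5] + [1,4],
  ∂[1,5,11] = [5,11] − [1,11] + [1,5].
As a 22×11 matrix over Z this has rank 11, with invariant factors (1,1,1,1,1,1,1,1,1,1,1).

Now H_k = ker ∂_k / im ∂_{k+1}, so:

  H_0: rank C_0 − rank ∂_1 = 11 − 9 = 2, and the invariant factors of ∂_1 are all 1, so H_0 = Z^2.
  H_1: rank ker ∂_1 − rank ∂_2 = (22 − 9) − 11 = 2, and the invariant factors of ∂_2 are all 1, so H_1 = Z^2.
  H_2: rank ker ∂_2 − rank ∂_3 = (11 − 11) − 0 = 0, and there is no ∂_3, so H_2 = 0.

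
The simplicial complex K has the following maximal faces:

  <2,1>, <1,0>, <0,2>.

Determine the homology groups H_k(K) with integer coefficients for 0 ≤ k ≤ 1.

H_0 = Z,  H_1 = Z.

Order the vertices as 0 < 1 < 2. Listing each simplex with vertices in this order, K has dimension 1 with simplices:

  0-simplices (3): [0], [1], [2]
  1-simplices (3): [0,1], [0,2], [1,2]

giving chain groups C_0 ≅ Z^3, C_1 ≅ Z^3.

The boundary map ∂_1: C_1 → C_0 maps an edge to its endpoints' difference, ∂[p,q] = q − p.
The resulting 3×3 matrix has rank 2, and its Smith normal form has invariant factors (1,1).

Reading off H_k = ker ∂_k / im ∂_{k+1}:

  H_0: rank C_0 − rank ∂_1 = 3 − 2 = 1, and the invariant factors of ∂_1 are all 1, so H_0 = Z.
  H_1: rank ker ∂_1 − rank ∂_2 = (3 − 2) − 0 = 1, and there is no ∂_2, so H_1 = Z.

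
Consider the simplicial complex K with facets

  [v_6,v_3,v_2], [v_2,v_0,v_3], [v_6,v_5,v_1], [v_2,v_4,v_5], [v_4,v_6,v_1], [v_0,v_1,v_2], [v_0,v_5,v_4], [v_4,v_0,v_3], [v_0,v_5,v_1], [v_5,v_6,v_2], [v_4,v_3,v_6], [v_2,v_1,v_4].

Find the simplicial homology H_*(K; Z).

We work with the vertex ordering v_0 < v_1 < v_2 < v_3 < v_4 < v_5 < v_6. The simplices of K, each written with vertices in increasing order, are:

  0-simplices (7): [v_0], [v_1], [v_2], [v_3], [v_4], [v_5], [v_6]
  1-simplices (18): (18 of them)
  2-simplices (12): (12 of them)

Hence C_0 ≅ Z^7, C_1 ≅ Z^18, C_2 ≅ Z^12.

Boundary ∂_1: C_1 → C_0 sends each edge [p,q] (with p < q) to q − p.
This gives a 7×18 integer matrix of rank 6; reducing to Smith normal form yields diagonal entries (1,1,1,1,1,1).

∂_2: C_2 → C_1 sends each 2-simplex [p,q,r] to [q,r] − [p,r] + [p,q]. For instance
  ∂[v_0,v_1,v_2] = [v_1,v_2] − [v_0,v_2] + [v_0,v_1],
  ∂[v_1,v_5,v_6] = [v_5,v_6] − [v_1,v_6] + [v_1,v_5].
As a 18×12 matrix over Z this has rank 12, with invariant factors (1,1,1,1,1,1,1,1,1,1,1,2).

Computing H_k = (kernel of ∂_k) / (image of ∂_{k+1}):

  H_0: rank C_0 − rank ∂_1 = 7 − 6 = 1, and the invariant factors of ∂_1 are all 1, so H_0 = Z.
  H_1: rank ker ∂_1 − rank ∂_2 = (18 − 6) − 12 = 0, and ∂_2 has invariant factor 2 > 1, so H_1 = Z/2.
  H_2: rank ker ∂_2 − rank ∂_3 = (12 − 12) − 0 = 0, and there is no ∂_3, so H_2 = 0.

(K is a triangulation of the real projective plane RP^2.)

H_0 ≅ Z,  H_1 ≅ Z/2,  H_2 = 0.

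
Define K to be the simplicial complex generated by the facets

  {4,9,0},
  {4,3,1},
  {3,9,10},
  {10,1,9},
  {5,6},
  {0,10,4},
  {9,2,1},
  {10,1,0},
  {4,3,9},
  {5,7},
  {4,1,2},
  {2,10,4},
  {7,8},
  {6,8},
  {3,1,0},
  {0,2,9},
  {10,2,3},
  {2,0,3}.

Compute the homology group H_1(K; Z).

H_1 = Z^3.

Take the total order 0 < 1 < 2 < 3 < 4 < 5 < 6 < 7 < 8 < 9 < 10 on the vertex set. Then K (dimension 2) consists of the simplices:

  0-simplices (11): [0], [1], [2], [3], [4], [5], [6], [7], [8], [9], [10]
  1-simplices (25): (25 of them)
  2-simplices (14): [0,1,3], [0,1,10], [0,2,3], [0,2,9], [0,4,9], [0,4,10], [1,2,4], [1,2,9], [1,3,4], [1,9,10], [2,3,10], [2,4,10], [3,4,9], [3,9,10]

so the chain groups are C_0 ≅ Z^11, C_1 ≅ Z^25, C_2 ≅ Z^14.

The boundary map ∂_1: C_1 → C_0 maps an edge to its endpoints' difference, ∂[p,q] = q − p.
The 11×25 boundary matrix has rank 9 and Smith normal form diag(1,1,1,1,1,1,1,1,1).

Boundary ∂_2: C_2 → C_1 maps a triangle to the signed sum of its edges. For instance
  ∂[1,3,4] = [3,4] − [1,4] + [1,3],
  ∂[2,4,10] = [4,10] − [2,10] + [2,4].
This gives a 25×14 integer matrix of rank 13; reducing to Smith normal form yields diagonal entries (1,1,1,1,1,1,1,1,1,1,1,1,1).

Reading off H_k = ker ∂_k / im ∂_{k+1}:

  H_1: rank ker ∂_1 − rank ∂_2 = (25 − 9) − 13 = 3, and the invariant factors of ∂_2 are all 1, so H_1 ≅ Z^3.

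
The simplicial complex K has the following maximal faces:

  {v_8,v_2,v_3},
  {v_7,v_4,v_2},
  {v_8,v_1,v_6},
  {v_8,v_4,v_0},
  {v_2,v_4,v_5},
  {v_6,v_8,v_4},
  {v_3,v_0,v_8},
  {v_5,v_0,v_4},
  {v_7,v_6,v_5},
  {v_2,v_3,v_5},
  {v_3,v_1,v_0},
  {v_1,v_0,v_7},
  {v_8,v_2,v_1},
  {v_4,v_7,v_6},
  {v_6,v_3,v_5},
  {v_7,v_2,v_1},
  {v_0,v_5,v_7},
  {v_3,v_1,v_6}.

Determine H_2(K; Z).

H_2 = 0.

Fix the vertex order v_0 < v_1 < v_2 < v_3 < v_4 < v_5 < v_6 < v_7 < v_8 and write every simplex with vertices in increasing order. Then dim K = 2 and the simplices of K are:

  0-simplices (9): [v_0], [v_1], [v_2], [v_3], [v_4], [v_5], [v_6], [v_7], [v_8]
  1-simplices (27): (27 of them)
  2-simplices (18): (18 of them)

so the chain groups are C_0 ≅ Z^9, C_1 ≅ Z^27, C_2 ≅ Z^18.

The boundary map ∂_1: C_1 → C_0 is given by ∂[p,q] = [q] − [p]. For instance
  ∂[v_5,v_7] = [v_7] − [v_5].
This gives a 9×27 integer matrix of rank 8; reducing to Smith normal form yields diagonal entries (1,1,1,1,1,1,1,1).

∂_2: C_2 → C_1 maps a triangle to the signed sum of its edges. For instance
  ∂[v_1,v_3,v_6] = [v_3,v_6] − [v_1,v_6] + [v_1,v_3],
  ∂[v_0,v_5,v_7] = [v_5,v_7] − [v_0,v_7] + [v_0,v_5].
This gives a 27×18 integer matrix of rank 18; reducing to Smith normal form yields diagonal entries (1,1,1,1,1,1,1,1,1,1,1,1,1,1,1,1,1,2).

From H_k ≅ ker(∂_k) / im(∂_{k+1}) we obtain:

  H_2: rank ker ∂_2 − rank ∂_3 = (18 − 18) − 0 = 0, and there is no ∂_3, so H_2 = 0.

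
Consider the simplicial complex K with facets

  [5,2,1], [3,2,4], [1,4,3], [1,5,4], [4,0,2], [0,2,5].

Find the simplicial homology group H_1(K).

H_1 ≅ Z.

Fix the vertex order 0 < 1 < 2 < 3 < 4 < 5 and write every simplex with vertices in increasing order. Then dim K = 2 and the simplices of K are:

  0-simplices (6): [0], [1], [2], [3], [4], [5]
  1-simplices (12): [0,2], [0,4], [0,5], [1,2], [1,3], [1,4], [1,5], [2,3], [2,4], [2,5], [3,4], [4,5]
  2-simplices (6): [0,2,4], [0,2,5], [1,2,5], [1,3,4], [1,4,5], [2,3,4]

so the chain groups are C_0 ≅ Z^6, C_1 ≅ Z^12, C_2 ≅ Z^6.

The boundary map ∂_1: C_1 → C_0 maps an edge to its endpoints' difference, ∂[p,q] = q − p. For instance
  ∂[1,3] = [3] − [1].
The 6×12 boundary matrix has rank 5 and Smith normal form diag(1,1,1,1,1).

The boundary map ∂_2: C_2 → C_1 maps a triangle to the signed sum of its edges. For instance
  ∂[1,4,5] = [4,5] − [1,5] + [1,4],
  ∂[0,2,5] = [2,5] − [0,5] + [0,2].
This gives a 12×6 integer matrix of rank 6; reducing to Smith normal form yields diagonal entries (1,1,1,1,1,1).

Now H_k = ker ∂_k / im ∂_{k+1}, so:

  H_1: rank ker ∂_1 − rank ∂_2 = (12 − 5) − 6 = 1, and the invariant factors of ∂_2 are all 1, so H_1 = Z.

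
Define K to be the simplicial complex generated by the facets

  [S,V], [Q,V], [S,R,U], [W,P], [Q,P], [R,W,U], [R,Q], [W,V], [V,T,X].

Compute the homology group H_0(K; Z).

Fix the vertex order P < Q < R < S < T < U < V < W < X and write every simplex with vertices in increasing order. Then dim K = 2 and the simplices of K are:

  0-simplices (9): P, Q, R, S, T, U, V, W, X
  1-simplices (14): PQ, PW, QR, QV, RS, RU, RW, SU, SV, TV, TX, UW, VW, VX
  2-simplices (3): RSU, RUW, TVX

so the chain groups are C_0 ≅ Z^9, C_1 ≅ Z^14, C_2 ≅ Z^3.

∂_1: C_1 → C_0 maps an edge to its endpoints' difference, ∂[p,q] = q − p. For instance
  ∂QV = V − Q.
The resulting 9×14 matrix has rank 8, and its Smith normal form has invariant factors (1,1,1,1,1,1,1,1).

Boundary ∂_2: C_2 → C_1 maps a triangle to the signed sum of its edges. For instance
  ∂RUW = UW − RW + RU,
  ∂RSU = SU − RU + RS.
As a 14×3 matrix over Z this has rank 3, with invariant factors (1,1,1).

Reading off H_k = ker ∂_k / im ∂_{k+1}:

  H_0: rank C_0 − rank ∂_1 = 9 − 8 = 1, and the invariant factors of ∂_1 are all 1, so H_0 = Z.

H_0 = Z.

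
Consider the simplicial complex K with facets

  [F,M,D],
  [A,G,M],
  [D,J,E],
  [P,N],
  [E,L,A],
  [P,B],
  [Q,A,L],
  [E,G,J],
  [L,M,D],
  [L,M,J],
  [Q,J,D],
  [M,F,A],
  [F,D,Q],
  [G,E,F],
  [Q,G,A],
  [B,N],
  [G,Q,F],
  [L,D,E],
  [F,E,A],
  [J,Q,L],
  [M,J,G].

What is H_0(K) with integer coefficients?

Take the total order A < B < D < E < F < G < J < L < M < N < P < Q on the vertex set. Then K (dimension 2) consists of the simplices:

  0-simplices (12): A, B, D, E, F, G, J, L, M, N, P, Q
  1-simplices (30): AE, AF, AG, AL, AM, AQ, BN, BP, DE, DF, DJ, DL, DM, DQ, EF, EG, EJ, EL, FG, FM, FQ, GJ, GM, GQ, JL, JM, JQ, LM, LQ, NP
  2-simplices (18): AEF, AEL, AFM, AGM, AGQ, ALQ, DEJ, DEL, DFM, DFQ, DJQ, DLM, EFG, EGJ, FGQ, GJM, JLM, JLQ

Hence C_0 ≅ Z^12, C_1 ≅ Z^30, C_2 ≅ Z^18.

The boundary map ∂_1: C_1 → C_0 sends each edge [p,q] (with p < q) to q − p.
The 12×30 boundary matrix has rank 10 and Smith normal form diag(1,1,1,1,1,1,1,1,1,1).

∂_2: C_2 → C_1 acts by ∂[p,q,r] = [q,r] − [p,r] + [p,q]. For instance
  ∂DEL = EL − DL + DE,
  ∂JLM = LM − JM + JL.
As a 30×18 matrix over Z this has rank 18, with invariant factors (1,1,1,1,1,1,1,1,1,1,1,1,1,1,1,1,1,2).

Computing H_k = (kernel of ∂_k) / (image of ∂_{k+1}):

  H_0: rank C_0 − rank ∂_1 = 12 − 10 = 2, and the invariant factors of ∂_1 are all 1, so H_0 = Z^2.

(K is a triangulation of the disjoint union of the Klein bottle and the circle S^1.)

H_0 = Z^2.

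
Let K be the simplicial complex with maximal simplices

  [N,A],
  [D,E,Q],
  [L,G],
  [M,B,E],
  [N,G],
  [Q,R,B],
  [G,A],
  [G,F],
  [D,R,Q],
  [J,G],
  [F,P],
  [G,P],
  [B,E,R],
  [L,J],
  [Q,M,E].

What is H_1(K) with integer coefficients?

H_1 ≅ Z^4.

Fix the vertex order A < B < D < E < F < G < J < L < M < N < P < Q < R and write every simplex with vertices in increasing order. Then dim K = 2 and the simplices of K are:

  0-simplices (13): A, B, D, E, F, G, J, L, M, N, P, Q, R
  1-simplices (21): AG, AN, BE, BM, BQ, BR, DE, DQ, DR, EM, EQ, ER, FG, FP, GJ, GL, GN, GP, JL, MQ, QR
  2-simplices (6): BEM, BER, BQR, DEQ, DQR, EMQ

Hence C_0 ≅ Z^13, C_1 ≅ Z^21, C_2 ≅ Z^6.

Boundary ∂_1: C_1 → C_0 sends each edge [p,q] (with p < q) to q − p. For instance
  ∂GL = L − G.
This gives a 13×21 integer matrix of rank 11; reducing to Smith normal form yields diagonal entries (1,1,1,1,1,1,1,1,1,1,1).

The boundary map ∂_2: C_2 → C_1 sends each 2-simplex [p,q,r] to [q,r] − [p,r] + [p,q]. For instance
  ∂EMQ = MQ − EQ + EM,
  ∂DEQ = EQ − DQ + DE.
This gives a 21×6 integer matrix of rank 6; reducing to Smith normal form yields diagonal entries (1,1,1,1,1,1).

Computing H_k = (kernel of ∂_k) / (image of ∂_{k+1}):

  H_1: rank ker ∂_1 − rank ∂_2 = (21 − 11) − 6 = 4, and the invariant factors of ∂_2 are all 1, so H_1 = Z^4.

(K is a triangulation of the disjoint union of the cylinder S^1 x I and a wedge of 3 circles.)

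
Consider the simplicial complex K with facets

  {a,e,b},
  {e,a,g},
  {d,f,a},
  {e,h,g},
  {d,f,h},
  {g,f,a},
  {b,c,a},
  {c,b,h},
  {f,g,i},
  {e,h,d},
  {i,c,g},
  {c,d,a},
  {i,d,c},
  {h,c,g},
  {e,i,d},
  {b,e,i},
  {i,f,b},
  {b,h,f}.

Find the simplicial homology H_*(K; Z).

K has 9 vertices, 27 edges, 18 triangles.
rank ∂_0 = 0, rank ∂_1 = 8 ⇒ b_0 = 9 − 0 − 8 = 1; all invariant factors of ∂_1 are 1 so no torsion. So H_0 ≅ Z.
rank ∂_1 = 8, rank ∂_2 = 17 ⇒ b_1 = 27 − 8 − 17 = 2; all invariant factors of ∂_2 are 1 so no torsion. So H_1 ≅ Z^2.
rank ∂_2 = 17, rank ∂_3 = 0 ⇒ b_2 = 18 − 17 − 0 = 1. So H_2 ≅ Z.

H_0 = Z,  H_1 = Z^2,  H_2 = Z.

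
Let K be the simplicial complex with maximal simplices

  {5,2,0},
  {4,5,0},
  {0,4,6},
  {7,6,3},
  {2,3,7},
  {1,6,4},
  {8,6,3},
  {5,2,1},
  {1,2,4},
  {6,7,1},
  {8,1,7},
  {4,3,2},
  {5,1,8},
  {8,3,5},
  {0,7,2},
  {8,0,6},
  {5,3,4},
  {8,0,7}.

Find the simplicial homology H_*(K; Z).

Take the total order 0 < 1 < 2 < 3 < 4 < 5 < 6 < 7 < 8 on the vertex set. Then K (dimension 2) consists of the simplices:

  0-simplices (9): [0], [1], [2], [3], [4], [5], [6], [7], [8]
  1-simplices (27): (27 of them)
  2-simplices (18): [0,2,5], [0,2,7], [0,4,5], [0,4,6], [0,6,8], [0,7,8], [1,2,4], [1,2,5], [1,4,6], [1,5,8], [1,6,7], [1,7,8], [2,3,4], [2,3,7], [3,4,5], [3,5,8], [3,6,7], [3,6,8]

giving chain groups C_0 ≅ Z^9, C_1 ≅ Z^27, C_2 ≅ Z^18.

∂_1: C_1 → C_0 is given by ∂[p,q] = [q] − [p].
The resulting 9×27 matrix has rank 8, and its Smith normal form has invariant factors (1,1,1,1,1,1,1,1).

Boundary ∂_2: C_2 → C_1 sends each 2-simplex [p,q,r] to [q,r] − [p,r] + [p,q]. For instance
  ∂[3,6,7] = [6,7] − [3,7] + [3,6],
  ∂[1,5,8] = [5,8] − [1,8] + [1,5].
As a 27×18 matrix over Z this has rank 18, with invariant factors (1,1,1,1,1,1,1,1,1,1,1,1,1,1,1,1,1,2).

Computing H_k = (kernel of ∂_k) / (image of ∂_{k+1}):

  H_0: rank C_0 − rank ∂_1 = 9 − 8 = 1, and the invariant factors of ∂_1 are all 1, so H_0 ≅ Z.
  H_1: rank ker ∂_1 − rank ∂_2 = (27 − 8) − 18 = 1, and ∂_2 has invariant factor 2 > 1, so H_1 ≅ Z ⊕ Z/2.
  H_2: rank ker ∂_2 − rank ∂_3 = (18 − 18) − 0 = 0, and there is no ∂_3, so H_2 ≅ 0.

As a check, the Euler characteristic is 9 − 27 + 18 = 0, which agrees with 1 − 1 + 0 = 0.
(K is a triangulation of the Klein bottle.)

H_0 = Z,  H_1 = Z ⊕ Z/2,  H_2 = 0.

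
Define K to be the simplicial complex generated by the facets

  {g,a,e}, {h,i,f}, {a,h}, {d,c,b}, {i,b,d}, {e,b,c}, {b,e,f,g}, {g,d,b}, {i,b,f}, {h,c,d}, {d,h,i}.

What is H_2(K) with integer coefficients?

H_2 ≅ 0.

We work with the vertex ordering a < b < c < d < e < f < g < h < i. The simplices of K, each written with vertices in increasing order, are:

  0-simplices (9): a, b, c, d, e, f, g, h, i
  1-simplices (21): ae, ag, ah, bc, bd, be, bf, bg, bi, cd, ce, ch, dg, dh, di, ef, eg, fg, fh, fi, hi
  2-simplices (13): aeg, bcd, bce, bdg, bdi, bef, beg, bfg, bfi, cdh, dhi, efg, fhi
  3-simplices (1): befg

giving chain groups C_0 ≅ Z^9, C_1 ≅ Z^21, C_2 ≅ Z^13, C_3 ≅ Z^1.

∂_1: C_1 → C_0 maps an edge to its endpoints' difference, ∂[p,q] = q − p.
As a 9×21 matrix over Z this has rank 8, with invariant factors (1,1,1,1,1,1,1,1).

Boundary ∂_2: C_2 → C_1 maps a triangle to the signed sum of its edges. For instance
  ∂bfg = fg − bg + bf,
  ∂bfi = fi − bi + bf.
This gives a 21×13 integer matrix of rank 12; reducing to Smith normal form yields diagonal entries (1,1,1,1,1,1,1,1,1,1,1,1).

∂_3: C_3 → C_2 sends each 3-simplex σ to the alternating sum Σ_i (−1)^i (σ with its i-th vertex removed). For instance
  ∂befg = efg − bfg + beg − bef.
This gives a 13×1 integer matrix of rank 1; reducing to Smith normal form yields diagonal entries (1).

Now H_k = ker ∂_k / im ∂_{k+1}, so:

  H_2: rank ker ∂_2 − rank ∂_3 = (13 − 12) − 1 = 0, and the invariant factors of ∂_3 are all 1, so H_2 = 0.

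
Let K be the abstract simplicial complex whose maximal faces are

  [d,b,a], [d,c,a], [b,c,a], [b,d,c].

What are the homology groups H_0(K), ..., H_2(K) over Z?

H_0 = Z,  H_1 = 0,  H_2 = Z.

We work with the vertex ordering a < b < c < d. The simplices of K, each written with vertices in increasing order, are:

  0-simplices (4): a, b, c, d
  1-simplices (6): ab, ac, ad, bc, bd, cd
  2-simplices (4): abc, abd, acd, bcd

so the chain groups are C_0 ≅ Z^4, C_1 ≅ Z^6, C_2 ≅ Z^4.

∂_1: C_1 → C_0 maps an edge to its endpoints' difference, ∂[p,q] = q − p. For instance
  ∂bc = c − b.
As a 4×6 matrix over Z this has rank 3, with invariant factors (1,1,1).

Boundary ∂_2: C_2 → C_1 sends each 2-simplex [p,q,r] to [q,r] − [p,r] + [p,q]. For instance
  ∂abd = bd − ad + ab,
  ∂acd = cd − ad + ac.
As a 6×4 matrix over Z this has rank 3, with invariant factors (1,1,1).

Reading off H_k = ker ∂_k / im ∂_{k+1}:

  H_0: rank C_0 − rank ∂_1 = 4 − 3 = 1, and the invariant factors of ∂_1 are all 1, so H_0 ≅ Z.
  H_1: rank ker ∂_1 − rank ∂_2 = (6 − 3) − 3 = 0, and the invariant factors of ∂_2 are all 1, so H_1 ≅ 0.
  H_2: rank ker ∂_2 − rank ∂_3 = (4 − 3) − 0 = 1, and there is no ∂_3, so H_2 ≅ Z.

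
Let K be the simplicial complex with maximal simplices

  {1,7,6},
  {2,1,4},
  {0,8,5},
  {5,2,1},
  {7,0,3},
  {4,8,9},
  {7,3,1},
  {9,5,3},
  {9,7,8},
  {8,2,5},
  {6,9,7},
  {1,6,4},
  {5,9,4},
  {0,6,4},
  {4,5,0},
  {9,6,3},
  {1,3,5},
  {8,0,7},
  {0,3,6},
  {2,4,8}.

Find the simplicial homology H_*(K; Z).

K has 10 vertices, 30 edges, 20 triangles.
rank ∂_0 = 0, rank ∂_1 = 9 ⇒ b_0 = 10 − 0 − 9 = 1; all invariant factors of ∂_1 are 1 so no torsion. So H_0 = Z.
rank ∂_1 = 9, rank ∂_2 = 20 ⇒ b_1 = 30 − 9 − 20 = 1; ∂_2 has invariant factor(s) [2] giving torsion. So H_1 = Z ⊕ Z/2.
rank ∂_2 = 20, rank ∂_3 = 0 ⇒ b_2 = 20 − 20 − 0 = 0. So H_2 = 0.

H_0 = Z,  H_1 = Z ⊕ Z/2,  H_2 = 0.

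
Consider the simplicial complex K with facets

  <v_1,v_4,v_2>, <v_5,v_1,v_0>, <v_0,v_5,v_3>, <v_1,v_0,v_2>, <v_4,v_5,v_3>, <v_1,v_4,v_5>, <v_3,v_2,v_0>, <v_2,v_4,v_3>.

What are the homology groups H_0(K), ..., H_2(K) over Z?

We work with the vertex ordering v_0 < v_1 < v_2 < v_3 < v_4 < v_5. The simplices of K, each written with vertices in increasing order, are:

  0-simplices (6): [v_0], [v_1], [v_2], [v_3], [v_4], [v_5]
  1-simplices (12): [v_0,v_1], [v_0,v_2], [v_0,v_3], [v_0,v_5], [v_1,v_2], [v_1,v_4], [v_1,v_5], [v_2,v_3], [v_2,v_4], [v_3,v_4], [v_3,v_5], [v_4,v_5]
  2-simplices (8): [v_0,v_1,v_2], [v_0,v_1,v_5], [v_0,v_2,v_3], [v_0,v_3,v_5], [v_1,v_2,v_4], [v_1,v_4,v_5], [v_2,v_3,v_4], [v_3,v_4,v_5]

giving chain groups C_0 ≅ Z^6, C_1 ≅ Z^12, C_2 ≅ Z^8.

Boundary ∂_1: C_1 → C_0 is given by ∂[p,q] = [q] − [p]. For instance
  ∂[v_2,v_3] = [v_3] − [v_2].
The resulting 6×12 matrix has rank 5, and its Smith normal form has invariant factors (1,1,1,1,1).

The boundary map ∂_2: C_2 → C_1 maps a triangle to the signed sum of its edges. For instance
  ∂[v_0,v_1,v_2] = [v_1,v_2] − [v_0,v_2] + [v_0,v_1],
  ∂[v_2,v_3,v_4] = [v_3,v_4] − [v_2,v_4] + [v_2,v_3].
The 12×8 boundary matrix has rank 7 and Smith normal form diag(1,1,1,1,1,1,1).

Now H_k = ker ∂_k / im ∂_{k+1}, so:

  H_0: rank C_0 − rank ∂_1 = 6 − 5 = 1, and the invariant factors of ∂_1 are all 1, so H_0 = Z.
  H_1: rank ker ∂_1 − rank ∂_2 = (12 − 5) − 7 = 0, and the invariant factors of ∂_2 are all 1, so H_1 = 0.
  H_2: rank ker ∂_2 − rank ∂_3 = (8 − 7) − 0 = 1, and there is no ∂_3, so H_2 = Z.

(K is a triangulation of the 2-sphere S^2.)

H_0 = Z,  H_1 = 0,  H_2 = Z.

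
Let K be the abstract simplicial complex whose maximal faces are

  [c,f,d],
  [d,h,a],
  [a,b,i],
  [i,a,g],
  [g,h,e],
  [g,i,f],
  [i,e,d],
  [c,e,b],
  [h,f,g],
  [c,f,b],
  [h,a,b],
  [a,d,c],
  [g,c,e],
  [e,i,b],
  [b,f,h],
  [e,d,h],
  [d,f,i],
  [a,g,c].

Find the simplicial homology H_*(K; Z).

Order the vertices as a < b < c < d < e < f < g < h < i. Listing each simplex with vertices in this order, K has dimension 2 with simplices:

  0-simplices (9): a, b, c, d, e, f, g, h, i
  1-simplices (27): ab, ac, ad, ag, ah, ai, bc, be, bf, bh, bi, cd, ce, cf, cg, de, df, dh, di, eg, eh, ei, fg, fh, fi, gh, gi
  2-simplices (18): abh, abi, acd, acg, adh, agi, bce, bcf, bei, bfh, cdf, ceg, deh, dei, dfi, egh, fgh, fgi

giving chain groups C_0 ≅ Z^9, C_1 ≅ Z^27, C_2 ≅ Z^18.

Boundary ∂_1: C_1 → C_0 maps an edge to its endpoints' difference, ∂[p,q] = q − p. For instance
  ∂ac = c − a.
As a 9×27 matrix over Z this has rank 8, with invariant factors (1,1,1,1,1,1,1,1).

Boundary ∂_2: C_2 → C_1 acts by ∂[p,q,r] = [q,r] − [p,r] + [p,q]. For instance
  ∂abi = bi − ai + ab,
  ∂bcf = cf − bf + bc.
This gives a 27×18 integer matrix of rank 17; reducing to Smith normal form yields diagonal entries (1,1,1,1,1,1,1,1,1,1,1,1,1,1,1,1,1).

From H_k ≅ ker(∂_k) / im(∂_{k+1}) we obtain:

  H_0: rank C_0 − rank ∂_1 = 9 − 8 = 1, and the invariant factors of ∂_1 are all 1, so H_0 = Z.
  H_1: rank ker ∂_1 − rank ∂_2 = (27 − 8) − 17 = 2, and the invariant factors of ∂_2 are all 1, so H_1 = Z^2.
  H_2: rank ker ∂_2 − rank ∂_3 = (18 − 17) − 0 = 1, and there is no ∂_3, so H_2 = Z.

As a check, the Euler characteristic is 9 − 27 + 18 = 0, which agrees with 1 − 2 + 1 = 0.
(K is a triangulation of the torus T^2.)

H_0 ≅ Z,  H_1 ≅ Z^2,  H_2 ≅ Z.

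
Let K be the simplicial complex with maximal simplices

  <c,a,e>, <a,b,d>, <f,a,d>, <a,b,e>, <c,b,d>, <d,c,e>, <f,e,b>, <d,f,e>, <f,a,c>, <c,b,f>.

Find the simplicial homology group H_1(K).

H_1 ≅ Z/2.

K has 6 vertices, 15 edges, 10 triangles.
rank ∂_1 = 5, rank ∂_2 = 10 ⇒ b_1 = 15 − 5 − 10 = 0; ∂_2 has invariant factor(s) [2] giving torsion. So H_1 = Z/2.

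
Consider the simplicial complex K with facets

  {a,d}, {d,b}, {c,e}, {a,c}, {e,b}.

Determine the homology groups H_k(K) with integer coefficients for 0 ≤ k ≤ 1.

K has 5 vertices, 5 edges.
rank ∂_0 = 0, rank ∂_1 = 4 ⇒ b_0 = 5 − 0 − 4 = 1; all invariant factors of ∂_1 are 1 so no torsion. So H_0 = Z.
rank ∂_1 = 4, rank ∂_2 = 0 ⇒ b_1 = 5 − 4 − 0 = 1. So H_1 = Z.

H_0 ≅ Z,  H_1 ≅ Z.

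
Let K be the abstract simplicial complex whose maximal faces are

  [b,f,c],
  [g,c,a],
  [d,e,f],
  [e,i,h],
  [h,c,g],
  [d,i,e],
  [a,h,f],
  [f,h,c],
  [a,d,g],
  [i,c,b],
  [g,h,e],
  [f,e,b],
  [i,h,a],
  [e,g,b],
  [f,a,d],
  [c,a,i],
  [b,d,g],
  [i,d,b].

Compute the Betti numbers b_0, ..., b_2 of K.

Take the total order a < b < c < d < e < f < g < h < i on the vertex set. Then K (dimension 2) consists of the simplices:

  0-simplices (9): a, b, c, d, e, f, g, h, i
  1-simplices (27): ac, ad, af, ag, ah, ai, bc, bd, be, bf, bg, bi, cf, cg, ch, ci, de, df, dg, di, ef, eg, eh, ei, fh, gh, hi
  2-simplices (18): acg, aci, adf, adg, afh, ahi, bcf, bci, bdg, bdi, bef, beg, cfh, cgh, def, dei, egh, ehi

so the chain groups are C_0 ≅ Z^9, C_1 ≅ Z^27, C_2 ≅ Z^18.

∂_1: C_1 → C_0 maps an edge to its endpoints' difference, ∂[p,q] = q − p.
The 9×27 boundary matrix has rank 8 and Smith normal form diag(1,1,1,1,1,1,1,1).

Boundary ∂_2: C_2 → C_1 maps a triangle to the signed sum of its edges. For instance
  ∂acg = cg − ag + ac,
  ∂dei = ei − di + de.
The resulting 27×18 matrix has rank 18, and its Smith normal form has invariant factors (1,1,1,1,1,1,1,1,1,1,1,1,1,1,1,1,1,2).

Reading off H_k = ker ∂_k / im ∂_{k+1}:

  H_0: rank C_0 − rank ∂_1 = 9 − 8 = 1, and the invariant factors of ∂_1 are all 1, so H_0 = Z.
  H_1: rank ker ∂_1 − rank ∂_2 = (27 − 8) − 18 = 1, and ∂_2 has invariant factor 2 > 1, so H_1 = Z × Z/2.
  H_2: rank ker ∂_2 − rank ∂_3 = (18 − 18) − 0 = 0, and there is no ∂_3, so H_2 = 0.

As a check, the Euler characteristic is 9 − 27 + 18 = 0, which agrees with 1 − 1 + 0 = 0.
(K is a triangulation of the Klein bottle.)

Hence the Betti numbers are b_0 = 1, b_1 = 1, b_2 = 0.

b_0 = 1, b_1 = 1, b_2 = 0.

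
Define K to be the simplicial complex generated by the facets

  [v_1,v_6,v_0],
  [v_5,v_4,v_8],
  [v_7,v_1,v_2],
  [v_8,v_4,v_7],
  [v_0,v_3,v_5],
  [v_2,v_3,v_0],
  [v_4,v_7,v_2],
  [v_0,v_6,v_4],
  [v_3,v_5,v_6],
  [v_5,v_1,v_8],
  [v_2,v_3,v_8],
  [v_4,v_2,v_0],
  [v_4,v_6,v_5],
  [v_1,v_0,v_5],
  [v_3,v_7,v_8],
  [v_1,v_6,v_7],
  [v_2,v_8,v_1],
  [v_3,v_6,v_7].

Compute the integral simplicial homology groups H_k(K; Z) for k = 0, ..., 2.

K has 9 vertices, 27 edges, 18 triangles.
rank ∂_0 = 0, rank ∂_1 = 8 ⇒ b_0 = 9 − 0 − 8 = 1; all invariant factors of ∂_1 are 1 so no torsion. So H_0 = Z.
rank ∂_1 = 8, rank ∂_2 = 18 ⇒ b_1 = 27 − 8 − 18 = 1; ∂_2 has invariant factor(s) [2] giving torsion. So H_1 = Z ⊕ Z/2.
rank ∂_2 = 18, rank ∂_3 = 0 ⇒ b_2 = 18 − 18 − 0 = 0. So H_2 = 0.

H_0 ≅ Z,  H_1 ≅ Z ⊕ Z/2,  H_2 = 0.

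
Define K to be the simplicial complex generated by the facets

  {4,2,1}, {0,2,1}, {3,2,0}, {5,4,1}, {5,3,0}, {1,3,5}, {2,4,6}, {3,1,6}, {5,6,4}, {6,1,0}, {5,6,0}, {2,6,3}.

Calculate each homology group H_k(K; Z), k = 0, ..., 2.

Take the total order 0 < 1 < 2 < 3 < 4 < 5 < 6 on the vertex set. Then K (dimension 2) consists of the simplices:

  0-simplices (7): [0], [1], [2], [3], [4], [5], [6]
  1-simplices (18): [0,1], [0,2], [0,3], [0,5], [0,6], [1,2], [1,3], [1,4], [1,5], [1,6], [2,3], [2,4], [2,6], [3,5], [3,6], [4,5], [4,6], [5,6]
  2-simplices (12): [0,1,2], [0,1,6], [0,2,3], [0,3,5], [0,5,6], [1,2,4], [1,3,5], [1,3,6], [1,4,5], [2,3,6], [2,4,6], [4,5,6]

so the chain groups are C_0 ≅ Z^7, C_1 ≅ Z^18, C_2 ≅ Z^12.

The boundary map ∂_1: C_1 → C_0 maps an edge to its endpoints' difference, ∂[p,q] = q − p. For instance
  ∂[1,3] = [3] − [1].
This gives a 7×18 integer matrix of rank 6; reducing to Smith normal form yields diagonal entries (1,1,1,1,1,1).

∂_2: C_2 → C_1 maps a triangle to the signed sum of its edges. For instance
  ∂[1,2,4] = [2,4] − [1,4] + [1,2],
  ∂[0,5,6] = [5,6] − [0,6] + [0,5].
This gives a 18×12 integer matrix of rank 12; reducing to Smith normal form yields diagonal entries (1,1,1,1,1,1,1,1,1,1,1,2).

Reading off H_k = ker ∂_k / im ∂_{k+1}:

  H_0: rank C_0 − rank ∂_1 = 7 − 6 = 1, and the invariant factors of ∂_1 are all 1, so H_0 ≅ Z.
  H_1: rank ker ∂_1 − rank ∂_2 = (18 − 6) − 12 = 0, and ∂_2 has invariant factor 2 > 1, so H_1 ≅ Z/2.
  H_2: rank ker ∂_2 − rank ∂_3 = (12 − 12) − 0 = 0, and there is no ∂_3, so H_2 ≅ 0.

(K is a triangulation of the real projective plane RP^2.)

H_0 ≅ Z,  H_1 ≅ Z/2,  H_2 = 0.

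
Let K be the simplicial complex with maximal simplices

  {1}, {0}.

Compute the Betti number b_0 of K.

We work with the vertex ordering 0 < 1. The simplices of K, each written with vertices in increasing order, are:

  0-simplices (2): [0], [1]

Hence C_0 ≅ Z^2.

Computing H_k = (kernel of ∂_k) / (image of ∂_{k+1}):

  H_0: rank C_0 − rank ∂_1 = 2 − 0 = 2, and there is no ∂_1, so H_0 = Z^2.

Hence the Betti numbers are b_0 = 2.

b_0 = 2.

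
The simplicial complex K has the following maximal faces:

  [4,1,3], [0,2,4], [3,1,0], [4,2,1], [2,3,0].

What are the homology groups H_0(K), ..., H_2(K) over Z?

Order the vertices as 0 < 1 < 2 < 3 < 4. Listing each simplex with vertices in this order, K has dimension 2 with simplices:

  0-simplices (5): [0], [1], [2], [3], [4]
  1-simplices (10): [0,1], [0,2], [0,3], [0,4], [1,2], [1,3], [1,4], [2,3], [2,4], [3,4]
  2-simplices (5): [0,1,3], [0,2,3], [0,2,4], [1,2,4], [1,3,4]

Hence C_0 ≅ Z^5, C_1 ≅ Z^10, C_2 ≅ Z^5.

Boundary ∂_1: C_1 → C_0 maps an edge to its endpoints' difference, ∂[p,q] = q − p.
The 5×10 boundary matrix has rank 4 and Smith normal form diag(1,1,1,1).

Boundary ∂_2: C_2 → C_1 acts by ∂[p,q,r] = [q,r] − [p,r] + [p,q]. For instance
  ∂[0,1,3] = [1,3] − [0,3] + [0,1],
  ∂[0,2,3] = [2,3] − [0,3] + [0,2].
As a 10×5 matrix over Z this has rank 5, with invariant factors (1,1,1,1,1).

From H_k ≅ ker(∂_k) / im(∂_{k+1}) we obtain:

  H_0: rank C_0 − rank ∂_1 = 5 − 4 = 1, and the invariant factors of ∂_1 are all 1, so H_0 = Z.
  H_1: rank ker ∂_1 − rank ∂_2 = (10 − 4) − 5 = 1, and the invariant factors of ∂_2 are all 1, so H_1 = Z.
  H_2: rank ker ∂_2 − rank ∂_3 = (5 − 5) − 0 = 0, and there is no ∂_3, so H_2 = 0.

H_0 = Z,  H_1 = Z,  H_2 = 0.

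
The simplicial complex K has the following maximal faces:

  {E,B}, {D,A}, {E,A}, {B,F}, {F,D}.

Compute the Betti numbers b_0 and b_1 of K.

Fix the vertex order A < B < D < E < F and write every simplex with vertices in increasing order. Then dim K = 1 and the simplices of K are:

  0-simplices (5): A, B, D, E, F
  1-simplices (5): AD, AE, BE, BF, DF

so the chain groups are C_0 ≅ Z^5, C_1 ≅ Z^5.

Boundary ∂_1: C_1 → C_0 sends each edge [p,q] (with p < q) to q − p. For instance
  ∂DF = F − D.
The 5×5 boundary matrix has rank 4 and Smith normal form diag(1,1,1,1).

Reading off H_k = ker ∂_k / im ∂_{k+1}:

  H_0: rank C_0 − rank ∂_1 = 5 − 4 = 1, and the invariant factors of ∂_1 are all 1, so H_0 = Z.
  H_1: rank ker ∂_1 − rank ∂_2 = (5 − 4) − 0 = 1, and there is no ∂_2, so H_1 = Z.

Hence the Betti numbers are b_0 = 1, b_1 = 1.

b_0 = 1, b_1 = 1.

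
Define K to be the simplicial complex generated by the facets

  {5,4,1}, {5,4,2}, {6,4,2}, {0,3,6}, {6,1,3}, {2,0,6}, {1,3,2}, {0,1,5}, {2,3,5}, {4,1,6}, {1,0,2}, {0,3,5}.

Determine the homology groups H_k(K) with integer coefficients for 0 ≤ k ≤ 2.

Fix the vertex order 0 < 1 < 2 < 3 < 4 < 5 < 6 and write every simplex with vertices in increasing order. Then dim K = 2 and the simplices of K are:

  0-simplices (7): [0], [1], [2], [3], [4], [5], [6]
  1-simplices (18): [0,1], [0,2], [0,3], [0,5], [0,6], [1,2], [1,3], [1,4], [1,5], [1,6], [2,3], [2,4], [2,5], [2,6], [3,5], [3,6], [4,5], [4,6]
  2-simplices (12): [0,1,2], [0,1,5], [0,2,6], [0,3,5], [0,3,6], [1,2,3], [1,3,6], [1,4,5], [1,4,6], [2,3,5], [2,4,5], [2,4,6]

Hence C_0 ≅ Z^7, C_1 ≅ Z^18, C_2 ≅ Z^12.

∂_1: C_1 → C_0 sends each edge [p,q] (with p < q) to q − p.
The resulting 7×18 matrix has rank 6, and its Smith normal form has invariant factors (1,1,1,1,1,1).

Boundary ∂_2: C_2 → C_1 sends each 2-simplex [p,q,r] to [q,r] − [p,r] + [p,q]. For instance
  ∂[2,3,5] = [3,5] − [2,5] + [2,3],
  ∂[0,1,5] = [1,5] − [0,5] + [0,1].
As a 18×12 matrix over Z this has rank 12, with invariant factors (1,1,1,1,1,1,1,1,1,1,1,2).

Computing H_k = (kernel of ∂_k) / (image of ∂_{k+1}):

  H_0: rank C_0 − rank ∂_1 = 7 − 6 = 1, and the invariant factors of ∂_1 are all 1, so H_0 = Z.
  H_1: rank ker ∂_1 − rank ∂_2 = (18 − 6) − 12 = 0, and ∂_2 has invariant factor 2 > 1, so H_1 = Z/2.
  H_2: rank ker ∂_2 − rank ∂_3 = (12 − 12) − 0 = 0, and there is no ∂_3, so H_2 = 0.

H_0 ≅ Z,  H_1 ≅ Z/2,  H_2 = 0.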